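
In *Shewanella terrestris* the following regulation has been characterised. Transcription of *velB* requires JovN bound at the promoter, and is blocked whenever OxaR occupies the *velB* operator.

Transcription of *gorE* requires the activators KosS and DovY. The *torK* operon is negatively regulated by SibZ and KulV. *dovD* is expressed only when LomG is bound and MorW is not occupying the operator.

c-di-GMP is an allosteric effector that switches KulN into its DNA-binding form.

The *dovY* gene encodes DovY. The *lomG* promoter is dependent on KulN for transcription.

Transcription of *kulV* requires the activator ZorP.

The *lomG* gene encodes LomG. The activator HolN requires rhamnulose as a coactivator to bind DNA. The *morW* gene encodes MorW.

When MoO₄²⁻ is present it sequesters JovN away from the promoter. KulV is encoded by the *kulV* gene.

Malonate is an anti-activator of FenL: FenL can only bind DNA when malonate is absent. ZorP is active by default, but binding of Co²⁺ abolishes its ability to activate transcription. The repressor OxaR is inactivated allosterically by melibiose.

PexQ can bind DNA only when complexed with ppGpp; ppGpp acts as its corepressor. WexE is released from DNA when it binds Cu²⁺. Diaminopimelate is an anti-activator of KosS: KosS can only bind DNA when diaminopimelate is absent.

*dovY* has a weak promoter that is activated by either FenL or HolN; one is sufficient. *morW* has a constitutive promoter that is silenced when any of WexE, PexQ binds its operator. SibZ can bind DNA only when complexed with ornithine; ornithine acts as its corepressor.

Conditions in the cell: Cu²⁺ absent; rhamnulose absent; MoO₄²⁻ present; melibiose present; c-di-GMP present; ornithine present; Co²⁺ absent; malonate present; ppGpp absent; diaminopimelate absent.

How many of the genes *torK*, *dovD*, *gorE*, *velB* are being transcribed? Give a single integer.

Ornithine is present, so SibZ is active.
Co²⁺ is absent, so ZorP is active.
No repressor is bound and ZorP is active, so *kulV* is transcribed.
So KulV is produced and active.
With repressor SibZ bound, *torK* is not transcribed.
→ *torK* is OFF.
c-di-GMP is present, so KulN is active.
No repressor is bound and KulN is active, so *lomG* is transcribed.
So LomG is produced and active.
Cu²⁺ is absent, so WexE is active.
ppGpp is absent, so PexQ is inactive.
With repressor WexE bound, *morW* is not transcribed.
So MorW is not produced.
No repressor is bound and LomG is active, so *dovD* is transcribed.
→ *dovD* is ON.
Diaminopimelate is absent, so KosS is active.
Malonate is present, so FenL is inactive.
Rhamnulose is absent, so HolN is inactive.
No activator is available at the *dovY* promoter, so *dovY* is not transcribed.
So DovY is not produced.
Required activator DovY is absent, so *gorE* is not transcribed.
→ *gorE* is OFF.
Melibiose is present, so OxaR is inactive.
MoO₄²⁻ is present, so JovN is inactive.
Required activator JovN is absent, so *velB* is not transcribed.
→ *velB* is OFF.
1 of the 4 genes is transcribed.

1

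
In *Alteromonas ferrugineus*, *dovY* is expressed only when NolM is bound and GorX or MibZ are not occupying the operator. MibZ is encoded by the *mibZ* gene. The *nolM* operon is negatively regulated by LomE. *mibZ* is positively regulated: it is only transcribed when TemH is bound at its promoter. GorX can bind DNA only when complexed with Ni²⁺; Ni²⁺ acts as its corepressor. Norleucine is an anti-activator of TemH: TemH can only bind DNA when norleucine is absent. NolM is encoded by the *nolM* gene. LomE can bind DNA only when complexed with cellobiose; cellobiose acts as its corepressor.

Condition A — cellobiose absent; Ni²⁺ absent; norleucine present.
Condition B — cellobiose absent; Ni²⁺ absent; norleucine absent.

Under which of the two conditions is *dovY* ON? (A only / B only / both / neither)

A only

Condition A:
Cellobiose is absent, so LomE is inactive.
With no repressor bound, *nolM* is transcribed.
So NolM is produced and active.
Ni²⁺ is absent, so GorX is inactive.
Norleucine is present, so TemH is inactive.
Required activator TemH is absent, so *mibZ* is not transcribed.
So MibZ is not produced.
No repressor is bound and NolM is active, so *dovY* is transcribed.
→ *dovY* is ON in A.
Condition B:
Cellobiose is absent, so LomE is inactive.
With no repressor bound, *nolM* is transcribed.
So NolM is produced and active.
Ni²⁺ is absent, so GorX is inactive.
Norleucine is absent, so TemH is active.
No repressor is bound and TemH is active, so *mibZ* is transcribed.
So MibZ is produced and active.
With repressor MibZ bound, *dovY* is not transcribed.
→ *dovY* is OFF in B.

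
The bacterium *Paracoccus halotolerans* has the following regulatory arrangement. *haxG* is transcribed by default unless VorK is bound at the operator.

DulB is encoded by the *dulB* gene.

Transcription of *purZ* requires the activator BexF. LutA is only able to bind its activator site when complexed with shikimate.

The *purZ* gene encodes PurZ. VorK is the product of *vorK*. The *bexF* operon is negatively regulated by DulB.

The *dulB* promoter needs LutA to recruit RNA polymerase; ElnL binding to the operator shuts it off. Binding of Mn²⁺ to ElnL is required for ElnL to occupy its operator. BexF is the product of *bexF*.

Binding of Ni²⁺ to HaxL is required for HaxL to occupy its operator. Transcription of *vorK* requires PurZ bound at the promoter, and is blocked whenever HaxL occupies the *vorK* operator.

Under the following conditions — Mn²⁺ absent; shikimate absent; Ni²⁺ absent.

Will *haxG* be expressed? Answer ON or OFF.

OFF

Shikimate is absent, so LutA is inactive.
Mn²⁺ is absent, so ElnL is inactive.
Required activator LutA is absent, so *dulB* is not transcribed.
So DulB is not produced.
With no repressor bound, *bexF* is transcribed.
So BexF is produced and active.
No repressor is bound and BexF is active, so *purZ* is transcribed.
So PurZ is produced and active.
Ni²⁺ is absent, so HaxL is inactive.
No repressor is bound and PurZ is active, so *vorK* is transcribed.
So VorK is produced and active.
With repressor VorK bound, *haxG* is not transcribed.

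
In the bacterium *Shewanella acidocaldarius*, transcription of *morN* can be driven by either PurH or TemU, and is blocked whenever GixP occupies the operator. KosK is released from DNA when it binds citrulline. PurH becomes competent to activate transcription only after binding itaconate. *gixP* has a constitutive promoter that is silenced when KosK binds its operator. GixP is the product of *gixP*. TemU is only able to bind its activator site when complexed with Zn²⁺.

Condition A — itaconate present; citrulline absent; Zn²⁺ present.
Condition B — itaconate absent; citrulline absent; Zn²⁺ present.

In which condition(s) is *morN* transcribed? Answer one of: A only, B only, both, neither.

Condition A:
Itaconate is present, so PurH is active.
Citrulline is absent, so KosK is active.
With repressor KosK bound, *gixP* is not transcribed.
So GixP is not produced.
Zn²⁺ is present, so TemU is active.
Activator PurH is present, so *morN* is transcribed.
→ *morN* is ON in A.
Condition B:
Itaconate is absent, so PurH is inactive.
Citrulline is absent, so KosK is active.
With repressor KosK bound, *gixP* is not transcribed.
So GixP is not produced.
Zn²⁺ is present, so TemU is active.
Activator TemU is present, so *morN* is transcribed.
→ *morN* is ON in B.

both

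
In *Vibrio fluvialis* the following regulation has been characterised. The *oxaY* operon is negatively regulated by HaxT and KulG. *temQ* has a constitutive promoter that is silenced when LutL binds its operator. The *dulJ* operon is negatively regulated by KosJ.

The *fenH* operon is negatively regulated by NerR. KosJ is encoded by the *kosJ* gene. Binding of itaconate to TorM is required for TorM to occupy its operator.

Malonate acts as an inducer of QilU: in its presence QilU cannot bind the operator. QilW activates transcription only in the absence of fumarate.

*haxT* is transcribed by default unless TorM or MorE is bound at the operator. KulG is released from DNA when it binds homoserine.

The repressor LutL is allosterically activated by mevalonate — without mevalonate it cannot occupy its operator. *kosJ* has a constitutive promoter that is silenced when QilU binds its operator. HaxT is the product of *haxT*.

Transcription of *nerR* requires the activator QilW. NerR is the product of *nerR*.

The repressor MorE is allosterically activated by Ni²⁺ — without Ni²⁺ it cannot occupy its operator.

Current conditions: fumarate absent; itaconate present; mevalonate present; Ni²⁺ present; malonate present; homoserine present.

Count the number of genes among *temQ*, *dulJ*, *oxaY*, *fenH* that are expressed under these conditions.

1

Mevalonate is present, so LutL is active.
With repressor LutL bound, *temQ* is not transcribed.
→ *temQ* is OFF.
Malonate is present, so QilU is inactive.
With no repressor bound, *kosJ* is transcribed.
So KosJ is produced and active.
With repressor KosJ bound, *dulJ* is not transcribed.
→ *dulJ* is OFF.
Itaconate is present, so TorM is active.
Ni²⁺ is present, so MorE is active.
With repressor TorM bound, *haxT* is not transcribed.
So HaxT is not produced.
Homoserine is present, so KulG is inactive.
With no repressor bound, *oxaY* is transcribed.
→ *oxaY* is ON.
Fumarate is absent, so QilW is active.
No repressor is bound and QilW is active, so *nerR* is transcribed.
So NerR is produced and active.
With repressor NerR bound, *fenH* is not transcribed.
→ *fenH* is OFF.
1 of the 4 genes is transcribed.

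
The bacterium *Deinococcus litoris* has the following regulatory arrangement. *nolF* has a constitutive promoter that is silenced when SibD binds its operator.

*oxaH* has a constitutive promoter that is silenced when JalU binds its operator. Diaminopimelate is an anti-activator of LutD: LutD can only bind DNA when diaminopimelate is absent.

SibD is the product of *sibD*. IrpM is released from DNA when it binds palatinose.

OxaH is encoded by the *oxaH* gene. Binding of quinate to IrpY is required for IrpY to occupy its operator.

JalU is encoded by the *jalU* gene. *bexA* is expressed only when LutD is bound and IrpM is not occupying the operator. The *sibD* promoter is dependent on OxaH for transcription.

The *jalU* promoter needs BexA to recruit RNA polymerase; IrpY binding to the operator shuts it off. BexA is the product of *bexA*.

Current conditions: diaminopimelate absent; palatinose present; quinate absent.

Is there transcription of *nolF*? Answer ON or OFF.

Diaminopimelate is absent, so LutD is active.
Palatinose is present, so IrpM is inactive.
No repressor is bound and LutD is active, so *bexA* is transcribed.
So BexA is produced and active.
Quinate is absent, so IrpY is inactive.
No repressor is bound and BexA is active, so *jalU* is transcribed.
So JalU is produced and active.
With repressor JalU bound, *oxaH* is not transcribed.
So OxaH is not produced.
Required activator OxaH is absent, so *sibD* is not transcribed.
So SibD is not produced.
With no repressor bound, *nolF* is transcribed.

ON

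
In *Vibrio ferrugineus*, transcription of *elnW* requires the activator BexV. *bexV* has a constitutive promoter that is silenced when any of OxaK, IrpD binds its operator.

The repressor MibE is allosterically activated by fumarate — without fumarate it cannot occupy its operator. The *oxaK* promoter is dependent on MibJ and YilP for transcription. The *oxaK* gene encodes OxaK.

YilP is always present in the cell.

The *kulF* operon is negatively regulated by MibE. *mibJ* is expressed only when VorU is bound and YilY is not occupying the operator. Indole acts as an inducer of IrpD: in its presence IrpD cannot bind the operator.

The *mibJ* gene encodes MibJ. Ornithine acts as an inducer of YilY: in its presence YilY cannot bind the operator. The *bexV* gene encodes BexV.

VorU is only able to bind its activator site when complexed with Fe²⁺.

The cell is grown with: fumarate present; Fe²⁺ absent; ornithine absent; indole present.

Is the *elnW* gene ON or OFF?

Fe²⁺ is absent, so VorU is inactive.
Ornithine is absent, so YilY is active.
With repressor YilY bound, *mibJ* is not transcribed.
So MibJ is not produced.
YilP is produced constitutively and is active.
Required activator MibJ is absent, so *oxaK* is not transcribed.
So OxaK is not produced.
Indole is present, so IrpD is inactive.
With no repressor bound, *bexV* is transcribed.
So BexV is produced and active.
No repressor is bound and BexV is active, so *elnW* is transcribed.

ON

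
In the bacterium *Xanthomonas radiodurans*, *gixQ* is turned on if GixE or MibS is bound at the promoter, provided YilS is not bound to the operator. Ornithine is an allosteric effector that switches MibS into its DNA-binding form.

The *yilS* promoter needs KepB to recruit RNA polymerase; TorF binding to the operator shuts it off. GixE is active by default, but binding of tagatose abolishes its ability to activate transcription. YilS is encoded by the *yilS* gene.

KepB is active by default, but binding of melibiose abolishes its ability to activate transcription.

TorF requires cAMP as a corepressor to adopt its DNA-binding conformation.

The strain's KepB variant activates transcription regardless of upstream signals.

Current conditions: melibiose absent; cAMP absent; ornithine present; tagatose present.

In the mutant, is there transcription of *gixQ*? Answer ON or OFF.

OFF

cAMP is absent, so TorF is inactive.
KepB is constitutively active in this strain.
No repressor is bound and KepB is active, so *yilS* is transcribed.
So YilS is produced and active.
Tagatose is present, so GixE is inactive.
Ornithine is present, so MibS is active.
With repressor YilS bound, *gixQ* is not transcribed.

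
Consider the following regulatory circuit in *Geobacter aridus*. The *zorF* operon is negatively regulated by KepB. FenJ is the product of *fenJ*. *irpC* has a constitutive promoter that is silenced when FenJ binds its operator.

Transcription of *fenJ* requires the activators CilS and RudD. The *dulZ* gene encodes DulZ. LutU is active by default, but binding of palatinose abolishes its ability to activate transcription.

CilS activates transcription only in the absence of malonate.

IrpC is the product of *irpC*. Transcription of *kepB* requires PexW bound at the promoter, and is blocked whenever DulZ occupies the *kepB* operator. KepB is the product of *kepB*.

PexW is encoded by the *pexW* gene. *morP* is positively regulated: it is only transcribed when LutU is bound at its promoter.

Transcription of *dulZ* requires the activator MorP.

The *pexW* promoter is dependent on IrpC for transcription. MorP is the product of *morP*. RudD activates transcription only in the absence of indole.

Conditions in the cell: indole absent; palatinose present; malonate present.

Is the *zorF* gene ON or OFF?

Malonate is present, so CilS is inactive.
Indole is absent, so RudD is active.
Required activator CilS is absent, so *fenJ* is not transcribed.
So FenJ is not produced.
With no repressor bound, *irpC* is transcribed.
So IrpC is produced and active.
No repressor is bound and IrpC is active, so *pexW* is transcribed.
So PexW is produced and active.
Palatinose is present, so LutU is inactive.
Required activator LutU is absent, so *morP* is not transcribed.
So MorP is not produced.
Required activator MorP is absent, so *dulZ* is not transcribed.
So DulZ is not produced.
No repressor is bound and PexW is active, so *kepB* is transcribed.
So KepB is produced and active.
With repressor KepB bound, *zorF* is not transcribed.

OFF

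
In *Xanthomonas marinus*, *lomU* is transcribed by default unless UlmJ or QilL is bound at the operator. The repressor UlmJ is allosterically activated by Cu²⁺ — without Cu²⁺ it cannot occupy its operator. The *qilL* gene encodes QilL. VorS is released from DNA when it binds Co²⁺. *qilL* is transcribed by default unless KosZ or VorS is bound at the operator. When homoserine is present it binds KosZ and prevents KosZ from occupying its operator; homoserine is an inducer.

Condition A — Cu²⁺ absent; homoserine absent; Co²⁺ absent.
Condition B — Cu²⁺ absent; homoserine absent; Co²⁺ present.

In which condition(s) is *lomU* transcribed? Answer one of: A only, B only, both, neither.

Condition A:
Cu²⁺ is absent, so UlmJ is inactive.
Homoserine is absent, so KosZ is active.
Co²⁺ is absent, so VorS is active.
With repressor KosZ bound, *qilL* is not transcribed.
So QilL is not produced.
With no repressor bound, *lomU* is transcribed.
→ *lomU* is ON in A.
Condition B:
Cu²⁺ is absent, so UlmJ is inactive.
Homoserine is absent, so KosZ is active.
Co²⁺ is present, so VorS is inactive.
With repressor KosZ bound, *qilL* is not transcribed.
So QilL is not produced.
With no repressor bound, *lomU* is transcribed.
→ *lomU* is ON in B.

both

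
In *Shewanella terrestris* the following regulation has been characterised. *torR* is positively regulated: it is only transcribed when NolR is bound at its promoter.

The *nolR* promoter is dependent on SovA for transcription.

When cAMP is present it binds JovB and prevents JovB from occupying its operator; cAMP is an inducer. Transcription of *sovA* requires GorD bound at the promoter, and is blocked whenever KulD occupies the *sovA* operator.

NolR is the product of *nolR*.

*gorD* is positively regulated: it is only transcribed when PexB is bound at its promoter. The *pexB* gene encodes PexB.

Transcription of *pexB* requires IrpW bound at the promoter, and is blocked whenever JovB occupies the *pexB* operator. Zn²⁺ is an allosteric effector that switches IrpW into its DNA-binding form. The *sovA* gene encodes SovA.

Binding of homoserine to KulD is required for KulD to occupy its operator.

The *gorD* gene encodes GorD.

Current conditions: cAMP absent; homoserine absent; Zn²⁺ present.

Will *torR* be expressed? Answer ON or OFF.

OFF

Zn²⁺ is present, so IrpW is active.
cAMP is absent, so JovB is active.
With repressor JovB bound, *pexB* is not transcribed.
So PexB is not produced.
Required activator PexB is absent, so *gorD* is not transcribed.
So GorD is not produced.
Homoserine is absent, so KulD is inactive.
Required activator GorD is absent, so *sovA* is not transcribed.
So SovA is not produced.
Required activator SovA is absent, so *nolR* is not transcribed.
So NolR is not produced.
Required activator NolR is absent, so *torR* is not transcribed.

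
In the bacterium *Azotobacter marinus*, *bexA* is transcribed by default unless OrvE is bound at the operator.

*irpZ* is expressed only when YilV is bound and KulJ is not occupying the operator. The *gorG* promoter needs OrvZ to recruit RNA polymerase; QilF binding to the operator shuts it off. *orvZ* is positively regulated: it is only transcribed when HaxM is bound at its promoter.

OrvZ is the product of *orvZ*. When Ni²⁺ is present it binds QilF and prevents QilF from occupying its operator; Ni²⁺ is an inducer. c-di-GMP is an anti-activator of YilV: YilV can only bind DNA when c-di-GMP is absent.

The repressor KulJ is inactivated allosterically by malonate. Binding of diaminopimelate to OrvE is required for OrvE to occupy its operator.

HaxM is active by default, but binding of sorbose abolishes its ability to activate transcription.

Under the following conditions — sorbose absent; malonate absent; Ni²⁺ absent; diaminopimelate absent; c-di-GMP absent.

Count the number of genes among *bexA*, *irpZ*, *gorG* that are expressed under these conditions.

1

Diaminopimelate is absent, so OrvE is inactive.
With no repressor bound, *bexA* is transcribed.
→ *bexA* is ON.
c-di-GMP is absent, so YilV is active.
Malonate is absent, so KulJ is active.
With repressor KulJ bound, *irpZ* is not transcribed.
→ *irpZ* is OFF.
Ni²⁺ is absent, so QilF is active.
Sorbose is absent, so HaxM is active.
No repressor is bound and HaxM is active, so *orvZ* is transcribed.
So OrvZ is produced and active.
With repressor QilF bound, *gorG* is not transcribed.
→ *gorG* is OFF.
1 of the 3 genes is transcribed.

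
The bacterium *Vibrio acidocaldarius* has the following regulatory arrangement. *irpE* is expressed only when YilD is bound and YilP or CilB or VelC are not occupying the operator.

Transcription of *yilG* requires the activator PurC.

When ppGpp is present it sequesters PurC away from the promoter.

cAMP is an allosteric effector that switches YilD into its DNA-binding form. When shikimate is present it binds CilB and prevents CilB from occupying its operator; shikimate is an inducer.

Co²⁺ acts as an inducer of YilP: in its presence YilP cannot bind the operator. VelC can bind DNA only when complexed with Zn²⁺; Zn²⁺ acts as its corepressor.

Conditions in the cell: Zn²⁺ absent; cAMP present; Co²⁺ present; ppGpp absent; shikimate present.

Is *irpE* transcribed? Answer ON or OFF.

ON

Co²⁺ is present, so YilP is inactive.
Shikimate is present, so CilB is inactive.
cAMP is present, so YilD is active.
Zn²⁺ is absent, so VelC is inactive.
No repressor is bound and YilD is active, so *irpE* is transcribed.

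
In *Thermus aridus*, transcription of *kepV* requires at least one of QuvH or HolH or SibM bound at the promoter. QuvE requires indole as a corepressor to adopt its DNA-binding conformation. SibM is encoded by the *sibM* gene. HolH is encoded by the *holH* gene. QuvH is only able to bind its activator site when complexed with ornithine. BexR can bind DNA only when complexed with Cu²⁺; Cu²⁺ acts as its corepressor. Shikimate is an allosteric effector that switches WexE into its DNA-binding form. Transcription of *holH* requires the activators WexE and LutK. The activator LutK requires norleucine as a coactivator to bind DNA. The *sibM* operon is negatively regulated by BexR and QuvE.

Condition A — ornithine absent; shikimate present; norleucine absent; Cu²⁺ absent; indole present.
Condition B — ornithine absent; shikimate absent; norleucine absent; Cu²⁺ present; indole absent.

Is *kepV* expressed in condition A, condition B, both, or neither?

neither

Condition A:
Ornithine is absent, so QuvH is inactive.
Shikimate is present, so WexE is active.
Norleucine is absent, so LutK is inactive.
Required activator LutK is absent, so *holH* is not transcribed.
So HolH is not produced.
Cu²⁺ is absent, so BexR is inactive.
Indole is present, so QuvE is active.
With repressor QuvE bound, *sibM* is not transcribed.
So SibM is not produced.
No activator is available at the *kepV* promoter, so *kepV* is not transcribed.
→ *kepV* is OFF in A.
Condition B:
Ornithine is absent, so QuvH is inactive.
Shikimate is absent, so WexE is inactive.
Norleucine is absent, so LutK is inactive.
Required activator WexE is absent, so *holH* is not transcribed.
So HolH is not produced.
Cu²⁺ is present, so BexR is active.
Indole is absent, so QuvE is inactive.
With repressor BexR bound, *sibM* is not transcribed.
So SibM is not produced.
No activator is available at the *kepV* promoter, so *kepV* is not transcribed.
→ *kepV* is OFF in B.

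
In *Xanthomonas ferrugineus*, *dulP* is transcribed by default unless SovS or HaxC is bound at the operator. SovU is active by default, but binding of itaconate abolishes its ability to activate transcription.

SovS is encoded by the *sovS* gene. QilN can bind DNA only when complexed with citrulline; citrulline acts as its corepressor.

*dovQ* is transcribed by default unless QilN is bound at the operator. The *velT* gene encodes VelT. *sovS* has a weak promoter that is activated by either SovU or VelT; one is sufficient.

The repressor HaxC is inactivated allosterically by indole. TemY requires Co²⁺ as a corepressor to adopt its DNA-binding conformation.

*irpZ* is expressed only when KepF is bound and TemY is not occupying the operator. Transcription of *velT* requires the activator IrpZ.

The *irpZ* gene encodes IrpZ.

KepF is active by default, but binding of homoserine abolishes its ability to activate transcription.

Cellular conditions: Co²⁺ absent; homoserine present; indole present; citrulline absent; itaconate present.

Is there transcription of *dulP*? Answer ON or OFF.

ON

Itaconate is present, so SovU is inactive.
Co²⁺ is absent, so TemY is inactive.
Homoserine is present, so KepF is inactive.
Required activator KepF is absent, so *irpZ* is not transcribed.
So IrpZ is not produced.
Required activator IrpZ is absent, so *velT* is not transcribed.
So VelT is not produced.
No activator is available at the *sovS* promoter, so *sovS* is not transcribed.
So SovS is not produced.
Indole is present, so HaxC is inactive.
With no repressor bound, *dulP* is transcribed.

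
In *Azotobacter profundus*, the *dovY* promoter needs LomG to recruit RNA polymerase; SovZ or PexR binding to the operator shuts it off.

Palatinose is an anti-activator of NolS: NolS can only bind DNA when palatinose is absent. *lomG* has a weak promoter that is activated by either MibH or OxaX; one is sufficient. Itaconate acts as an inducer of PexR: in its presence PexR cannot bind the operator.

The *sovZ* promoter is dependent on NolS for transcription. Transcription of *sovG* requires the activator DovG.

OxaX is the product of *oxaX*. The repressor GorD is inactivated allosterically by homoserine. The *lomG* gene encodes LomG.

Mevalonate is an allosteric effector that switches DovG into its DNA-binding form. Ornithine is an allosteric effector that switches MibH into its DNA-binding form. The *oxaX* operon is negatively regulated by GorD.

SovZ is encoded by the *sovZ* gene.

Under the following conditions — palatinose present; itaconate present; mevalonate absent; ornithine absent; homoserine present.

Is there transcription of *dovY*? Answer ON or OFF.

ON

Palatinose is present, so NolS is inactive.
Required activator NolS is absent, so *sovZ* is not transcribed.
So SovZ is not produced.
Ornithine is absent, so MibH is inactive.
Homoserine is present, so GorD is inactive.
With no repressor bound, *oxaX* is transcribed.
So OxaX is produced and active.
Activator OxaX is present, so *lomG* is transcribed.
So LomG is produced and active.
Itaconate is present, so PexR is inactive.
No repressor is bound and LomG is active, so *dovY* is transcribed.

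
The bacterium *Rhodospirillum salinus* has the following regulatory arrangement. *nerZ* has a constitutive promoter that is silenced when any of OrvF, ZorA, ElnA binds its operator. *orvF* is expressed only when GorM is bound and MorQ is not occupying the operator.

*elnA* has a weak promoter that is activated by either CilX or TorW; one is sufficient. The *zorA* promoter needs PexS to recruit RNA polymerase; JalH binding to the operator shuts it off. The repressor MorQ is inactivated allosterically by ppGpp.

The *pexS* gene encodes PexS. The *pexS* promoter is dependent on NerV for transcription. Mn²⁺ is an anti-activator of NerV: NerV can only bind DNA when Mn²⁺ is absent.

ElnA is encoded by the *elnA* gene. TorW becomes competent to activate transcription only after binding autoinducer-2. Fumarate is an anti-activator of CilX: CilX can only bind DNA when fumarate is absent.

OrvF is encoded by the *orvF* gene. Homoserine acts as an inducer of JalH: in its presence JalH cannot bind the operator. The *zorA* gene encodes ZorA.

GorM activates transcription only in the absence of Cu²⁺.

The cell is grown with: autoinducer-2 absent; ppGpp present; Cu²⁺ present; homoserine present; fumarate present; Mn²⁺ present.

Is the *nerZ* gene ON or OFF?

ON

ppGpp is present, so MorQ is inactive.
Cu²⁺ is present, so GorM is inactive.
Required activator GorM is absent, so *orvF* is not transcribed.
So OrvF is not produced.
Homoserine is present, so JalH is inactive.
Mn²⁺ is present, so NerV is inactive.
Required activator NerV is absent, so *pexS* is not transcribed.
So PexS is not produced.
Required activator PexS is absent, so *zorA* is not transcribed.
So ZorA is not produced.
Fumarate is present, so CilX is inactive.
Autoinducer-2 is absent, so TorW is inactive.
No activator is available at the *elnA* promoter, so *elnA* is not transcribed.
So ElnA is not produced.
With no repressor bound, *nerZ* is transcribed.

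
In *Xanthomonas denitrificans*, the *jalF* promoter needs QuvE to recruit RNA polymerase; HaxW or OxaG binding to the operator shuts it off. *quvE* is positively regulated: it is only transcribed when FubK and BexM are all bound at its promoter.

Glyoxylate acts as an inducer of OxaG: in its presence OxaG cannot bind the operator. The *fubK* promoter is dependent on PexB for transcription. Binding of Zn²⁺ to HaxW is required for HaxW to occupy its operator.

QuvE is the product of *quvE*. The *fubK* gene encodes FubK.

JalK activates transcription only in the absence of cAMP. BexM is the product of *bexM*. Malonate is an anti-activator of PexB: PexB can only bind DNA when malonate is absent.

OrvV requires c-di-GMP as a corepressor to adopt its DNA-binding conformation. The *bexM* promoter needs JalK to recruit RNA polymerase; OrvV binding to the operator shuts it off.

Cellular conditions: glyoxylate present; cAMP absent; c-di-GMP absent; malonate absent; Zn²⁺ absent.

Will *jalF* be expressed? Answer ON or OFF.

Zn²⁺ is absent, so HaxW is inactive.
Malonate is absent, so PexB is active.
No repressor is bound and PexB is active, so *fubK* is transcribed.
So FubK is produced and active.
c-di-GMP is absent, so OrvV is inactive.
cAMP is absent, so JalK is active.
No repressor is bound and JalK is active, so *bexM* is transcribed.
So BexM is produced and active.
No repressor is bound and FubK and BexM are active, so *quvE* is transcribed.
So QuvE is produced and active.
Glyoxylate is present, so OxaG is inactive.
No repressor is bound and QuvE is active, so *jalF* is transcribed.

ON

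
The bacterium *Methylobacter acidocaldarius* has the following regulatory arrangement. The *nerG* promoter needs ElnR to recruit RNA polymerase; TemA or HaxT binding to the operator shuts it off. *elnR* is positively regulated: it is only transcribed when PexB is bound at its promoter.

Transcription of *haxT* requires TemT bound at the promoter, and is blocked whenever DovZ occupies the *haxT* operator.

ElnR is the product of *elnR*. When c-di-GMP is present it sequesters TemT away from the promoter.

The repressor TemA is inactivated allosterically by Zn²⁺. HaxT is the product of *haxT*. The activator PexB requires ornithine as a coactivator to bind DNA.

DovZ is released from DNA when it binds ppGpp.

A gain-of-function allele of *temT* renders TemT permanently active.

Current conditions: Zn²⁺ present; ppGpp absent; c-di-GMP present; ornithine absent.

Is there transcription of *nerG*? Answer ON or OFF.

OFF

Ornithine is absent, so PexB is inactive.
Required activator PexB is absent, so *elnR* is not transcribed.
So ElnR is not produced.
Zn²⁺ is present, so TemA is inactive.
ppGpp is absent, so DovZ is active.
TemT is constitutively active in this strain.
With repressor DovZ bound, *haxT* is not transcribed.
So HaxT is not produced.
Required activator ElnR is absent, so *nerG* is not transcribed.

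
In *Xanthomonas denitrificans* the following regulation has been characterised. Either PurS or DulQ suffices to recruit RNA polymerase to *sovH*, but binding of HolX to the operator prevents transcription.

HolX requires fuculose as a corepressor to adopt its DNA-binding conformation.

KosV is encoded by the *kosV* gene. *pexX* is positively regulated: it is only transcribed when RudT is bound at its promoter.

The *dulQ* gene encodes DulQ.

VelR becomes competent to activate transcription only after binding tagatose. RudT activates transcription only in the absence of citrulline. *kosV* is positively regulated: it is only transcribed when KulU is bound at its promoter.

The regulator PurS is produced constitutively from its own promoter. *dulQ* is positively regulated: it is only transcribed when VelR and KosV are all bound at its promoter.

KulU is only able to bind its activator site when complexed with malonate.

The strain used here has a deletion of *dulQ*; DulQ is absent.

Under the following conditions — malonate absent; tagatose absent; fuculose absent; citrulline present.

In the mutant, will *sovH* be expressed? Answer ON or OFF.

PurS is produced constitutively and is active.
DulQ is non-functional in this strain, so it has no effect.
Fuculose is absent, so HolX is inactive.
Activator PurS is present, so *sovH* is transcribed.

ON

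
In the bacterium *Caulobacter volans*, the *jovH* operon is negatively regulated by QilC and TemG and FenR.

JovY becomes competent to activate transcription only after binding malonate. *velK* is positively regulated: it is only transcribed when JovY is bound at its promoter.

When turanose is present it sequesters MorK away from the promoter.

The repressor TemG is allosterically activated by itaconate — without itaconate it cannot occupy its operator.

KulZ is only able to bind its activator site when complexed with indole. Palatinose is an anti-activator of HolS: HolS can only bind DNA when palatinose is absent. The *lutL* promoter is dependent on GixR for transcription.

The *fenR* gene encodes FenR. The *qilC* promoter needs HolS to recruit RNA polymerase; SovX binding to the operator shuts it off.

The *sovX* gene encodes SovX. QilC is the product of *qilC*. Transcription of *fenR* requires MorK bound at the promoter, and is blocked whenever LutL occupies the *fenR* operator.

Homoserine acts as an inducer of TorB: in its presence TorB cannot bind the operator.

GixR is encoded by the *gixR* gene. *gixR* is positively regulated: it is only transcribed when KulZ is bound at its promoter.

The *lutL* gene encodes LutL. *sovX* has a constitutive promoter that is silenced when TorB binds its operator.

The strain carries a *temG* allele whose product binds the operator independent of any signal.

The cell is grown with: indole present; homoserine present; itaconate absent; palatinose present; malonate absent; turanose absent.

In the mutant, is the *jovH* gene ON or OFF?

OFF

Homoserine is present, so TorB is inactive.
With no repressor bound, *sovX* is transcribed.
So SovX is produced and active.
Palatinose is present, so HolS is inactive.
With repressor SovX bound, *qilC* is not transcribed.
So QilC is not produced.
TemG is constitutively active in this strain.
Turanose is absent, so MorK is active.
Indole is present, so KulZ is active.
No repressor is bound and KulZ is active, so *gixR* is transcribed.
So GixR is produced and active.
No repressor is bound and GixR is active, so *lutL* is transcribed.
So LutL is produced and active.
With repressor LutL bound, *fenR* is not transcribed.
So FenR is not produced.
With repressor TemG bound, *jovH* is not transcribed.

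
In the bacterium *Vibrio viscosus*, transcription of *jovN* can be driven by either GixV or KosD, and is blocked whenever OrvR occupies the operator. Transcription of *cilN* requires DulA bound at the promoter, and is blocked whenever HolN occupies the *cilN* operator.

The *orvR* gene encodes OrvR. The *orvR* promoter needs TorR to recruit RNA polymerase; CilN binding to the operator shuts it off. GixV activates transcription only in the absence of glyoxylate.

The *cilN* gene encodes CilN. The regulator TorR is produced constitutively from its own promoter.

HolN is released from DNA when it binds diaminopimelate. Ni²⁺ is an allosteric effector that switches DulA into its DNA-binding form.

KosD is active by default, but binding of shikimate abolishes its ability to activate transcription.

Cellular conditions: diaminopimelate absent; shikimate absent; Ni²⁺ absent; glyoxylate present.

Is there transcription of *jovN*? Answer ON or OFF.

OFF

Glyoxylate is present, so GixV is inactive.
Shikimate is absent, so KosD is active.
Ni²⁺ is absent, so DulA is inactive.
Diaminopimelate is absent, so HolN is active.
With repressor HolN bound, *cilN* is not transcribed.
So CilN is not produced.
TorR is produced constitutively and is active.
No repressor is bound and TorR is active, so *orvR* is transcribed.
So OrvR is produced and active.
With repressor OrvR bound, *jovN* is not transcribed.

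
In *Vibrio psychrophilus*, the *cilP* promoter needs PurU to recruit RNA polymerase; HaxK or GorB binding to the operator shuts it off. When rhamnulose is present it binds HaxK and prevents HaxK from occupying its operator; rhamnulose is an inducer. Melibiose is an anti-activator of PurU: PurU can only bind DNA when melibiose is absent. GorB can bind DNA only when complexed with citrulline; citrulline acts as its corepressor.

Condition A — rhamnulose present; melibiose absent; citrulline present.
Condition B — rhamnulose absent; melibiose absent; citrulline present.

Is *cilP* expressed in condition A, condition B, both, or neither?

Condition A:
Rhamnulose is present, so HaxK is inactive.
Melibiose is absent, so PurU is active.
Citrulline is present, so GorB is active.
With repressor GorB bound, *cilP* is not transcribed.
→ *cilP* is OFF in A.
Condition B:
Rhamnulose is absent, so HaxK is active.
Melibiose is absent, so PurU is active.
Citrulline is present, so GorB is active.
With repressor HaxK bound, *cilP* is not transcribed.
→ *cilP* is OFF in B.

neither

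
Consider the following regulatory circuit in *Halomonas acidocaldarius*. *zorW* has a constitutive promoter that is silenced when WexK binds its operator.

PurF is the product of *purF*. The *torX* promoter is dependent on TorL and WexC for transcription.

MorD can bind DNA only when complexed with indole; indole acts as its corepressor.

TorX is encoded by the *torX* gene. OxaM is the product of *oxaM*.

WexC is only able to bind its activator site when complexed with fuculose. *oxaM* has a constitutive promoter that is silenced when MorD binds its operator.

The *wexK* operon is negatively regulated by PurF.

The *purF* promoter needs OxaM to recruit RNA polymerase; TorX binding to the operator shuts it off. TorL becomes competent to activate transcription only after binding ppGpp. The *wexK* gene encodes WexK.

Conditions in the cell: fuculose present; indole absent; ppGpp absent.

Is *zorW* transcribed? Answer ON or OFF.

Indole is absent, so MorD is inactive.
With no repressor bound, *oxaM* is transcribed.
So OxaM is produced and active.
ppGpp is absent, so TorL is inactive.
Fuculose is present, so WexC is active.
Required activator TorL is absent, so *torX* is not transcribed.
So TorX is not produced.
No repressor is bound and OxaM is active, so *purF* is transcribed.
So PurF is produced and active.
With repressor PurF bound, *wexK* is not transcribed.
So WexK is not produced.
With no repressor bound, *zorW* is transcribed.

ON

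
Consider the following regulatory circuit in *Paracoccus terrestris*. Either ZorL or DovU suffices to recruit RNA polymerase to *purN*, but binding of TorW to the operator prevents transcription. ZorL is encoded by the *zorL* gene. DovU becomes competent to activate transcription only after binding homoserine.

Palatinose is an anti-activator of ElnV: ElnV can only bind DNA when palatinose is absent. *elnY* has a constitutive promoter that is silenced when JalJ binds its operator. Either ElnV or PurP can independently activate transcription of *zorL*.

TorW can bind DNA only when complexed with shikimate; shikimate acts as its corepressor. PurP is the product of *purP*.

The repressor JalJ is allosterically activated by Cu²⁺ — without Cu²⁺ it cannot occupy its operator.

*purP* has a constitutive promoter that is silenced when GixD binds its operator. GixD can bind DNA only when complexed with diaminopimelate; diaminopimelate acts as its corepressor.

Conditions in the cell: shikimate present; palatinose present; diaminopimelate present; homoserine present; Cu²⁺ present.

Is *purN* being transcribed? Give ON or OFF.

OFF

Palatinose is present, so ElnV is inactive.
Diaminopimelate is present, so GixD is active.
With repressor GixD bound, *purP* is not transcribed.
So PurP is not produced.
No activator is available at the *zorL* promoter, so *zorL* is not transcribed.
So ZorL is not produced.
Homoserine is present, so DovU is active.
Shikimate is present, so TorW is active.
With repressor TorW bound, *purN* is not transcribed.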